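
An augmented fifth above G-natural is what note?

A fifth above G lands on the letter D.
An augmented fifth spans 8 semitones, so G moves to pitch class 3. On the letter D that is D#.

D#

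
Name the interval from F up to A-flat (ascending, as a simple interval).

minor third

The letter names run F→A, a span of 2 letter steps, so the interval is some kind of third.
F to Ab is 3 semitones. A major third is 4, so 3 makes it minor.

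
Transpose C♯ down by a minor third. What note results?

C down a major third is Ab, so the target letter is A.
From C#, a minor third is 3 semitones down: A#.

A#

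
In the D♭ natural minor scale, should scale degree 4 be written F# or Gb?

Each scale degree takes a distinct letter name. Degree 4 of a scale on D must use the letter G.
Gb and F# are enharmonically the same pitch, but only Gb uses the letter G, so it is the correct spelling here.

Gb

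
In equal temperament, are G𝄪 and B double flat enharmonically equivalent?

G## = pitch class 9 and Bbb = pitch class 9 — the same pitch class, so they are enharmonic equivalents.

Yes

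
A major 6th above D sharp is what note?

A sixth above D lands on the letter B.
A major sixth spans 9 semitones, so D# moves to pitch class 0. On the letter B that is B#.

B#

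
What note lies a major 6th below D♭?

Fb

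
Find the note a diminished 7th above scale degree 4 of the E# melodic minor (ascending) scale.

G

Scale degree 4 of E# melodic minor (ascending) is A#.
A diminished seventh (9 semitones) above A# lands on the letter G, giving G.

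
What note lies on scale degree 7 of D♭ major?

Degree 7 takes the letter 6 steps above D, which is C.
In major, degree 7 sits 11 semitones above the tonic. Db + 11 semitones is pitch class 0, spelled on C as C.

C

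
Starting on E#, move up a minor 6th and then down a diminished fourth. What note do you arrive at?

G##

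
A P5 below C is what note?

F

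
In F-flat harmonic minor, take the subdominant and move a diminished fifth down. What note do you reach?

Eb

The subdominant of Fb harmonic minor is Bbb.
A diminished fifth (6 semitones) below Bbb lands on the letter E, giving Eb.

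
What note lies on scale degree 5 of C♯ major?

The C# major scale runs C# D# E# F# G# A# B#.
Degree 5 is G#.

G#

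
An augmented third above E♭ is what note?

G#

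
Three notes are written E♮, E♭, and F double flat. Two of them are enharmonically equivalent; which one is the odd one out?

E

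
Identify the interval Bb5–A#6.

The letter names run B→A, a span of 6 letter steps, so the interval is some kind of seventh.
Bb to A# is 12 semitones. A major seventh is 11, so 12 makes it augmented.

augmented seventh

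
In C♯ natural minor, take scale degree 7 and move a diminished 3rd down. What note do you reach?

Scale degree 7 of C# natural minor is B.
A diminished third (2 semitones) below B lands on the letter G, giving G##.

G##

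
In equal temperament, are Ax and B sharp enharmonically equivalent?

No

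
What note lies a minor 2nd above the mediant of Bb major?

Eb

The mediant of Bb major is D.
A minor second (1 semitone) above D lands on the letter E, giving Eb.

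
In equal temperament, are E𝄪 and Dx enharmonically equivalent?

Two spellings are enharmonically equivalent only if they share a pitch class.
Here E## → 6, D## → 4; 4 ≠ 6, so they are not.

No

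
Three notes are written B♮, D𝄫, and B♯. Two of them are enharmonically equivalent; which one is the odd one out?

In 12-tone equal temperament, enharmonic equivalents share a pitch class. B is pitch class 11; Dbb is pitch class 0; B# is pitch class 0.
Dbb and B# share pitch class 0, while B is pitch class 11.

B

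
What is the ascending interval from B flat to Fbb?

doubly diminished fifth

The letter names run B→F, a span of 4 letter steps, so the interval is some kind of fifth.
Bb to Fbb is 5 semitones. A perfect fifth is 7, so 5 makes it doubly diminished.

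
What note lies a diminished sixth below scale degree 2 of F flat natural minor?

B

Scale degree 2 of Fb natural minor is Gb.
A diminished sixth (7 semitones) below Gb lands on the letter B, giving B.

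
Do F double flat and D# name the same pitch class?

Yes

Fbb is pitch class 3; D# is pitch class 3.
All spellings map to pitch class 3, so they are enharmonically equivalent.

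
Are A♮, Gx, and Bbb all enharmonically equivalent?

Yes

A is pitch class 9; G## is pitch class 9; Bbb is pitch class 9.
All spellings map to pitch class 9, so they are enharmonically equivalent.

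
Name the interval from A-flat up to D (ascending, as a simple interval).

augmented fourth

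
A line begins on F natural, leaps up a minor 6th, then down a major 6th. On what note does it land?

A minor sixth up from F is Db (letter D, 8 semitones up).
A major sixth down from Db is Fb (letter F, 9 semitones down).

Fb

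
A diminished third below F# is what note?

D##

A third below F lands on the letter D.
A diminished third spans 2 semitones, so F# moves to pitch class 4. On the letter D that is D##.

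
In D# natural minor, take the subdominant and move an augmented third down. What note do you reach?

Eb

The subdominant of D# natural minor is G#.
An augmented third (5 semitones) below G# lands on the letter E, giving Eb.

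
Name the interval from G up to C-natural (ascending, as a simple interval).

perfect fourth

Counting letters G–A–B–C gives a fourth.
G→C = 5 semitones, exactly the perfect fourth.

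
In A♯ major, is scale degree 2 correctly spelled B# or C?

Each scale degree takes a distinct letter name. Degree 2 of a scale on A must use the letter B.
B# and C are enharmonically the same pitch, but only B# uses the letter B, so it is the correct spelling here.

B#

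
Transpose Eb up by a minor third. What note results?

Gb

E up a major third is G#, so the target letter is G.
From Eb, a minor third is 3 semitones up: Gb.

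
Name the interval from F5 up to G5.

major second

Counting letters F–G gives a second.
F→G = 2 semitones, exactly the major second.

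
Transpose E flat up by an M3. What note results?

G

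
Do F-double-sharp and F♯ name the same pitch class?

Two spellings are enharmonically equivalent only if they share a pitch class.
Here F## → 7, F# → 6; 6 ≠ 7, so they are not.

No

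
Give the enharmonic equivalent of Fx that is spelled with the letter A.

Plain A sits 2 semitones above F##, so on the letter A the same pitch needs a double flat: Abb.

Abb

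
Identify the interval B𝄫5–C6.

augmented second

The letter names run B→C, a span of 1 letter step, so the interval is some kind of second.
Bbb to C is 3 semitones. A major second is 2, so 3 makes it augmented.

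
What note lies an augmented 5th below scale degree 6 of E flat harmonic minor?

Scale degree 6 of Eb harmonic minor is Cb.
An augmented fifth (8 semitones) below Cb lands on the letter F, giving Fbb.

Fbb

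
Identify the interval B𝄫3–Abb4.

minor seventh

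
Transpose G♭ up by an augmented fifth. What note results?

D

G up a perfect fifth is D, so the target letter is D.
From Gb, an augmented fifth is 8 semitones up: D.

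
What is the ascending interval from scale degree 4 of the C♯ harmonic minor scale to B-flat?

diminished fourth

Scale degree 4 of C# harmonic minor is F#.
F# up to Bb: letters F→B make it a fourth; 4 semitones makes it diminished.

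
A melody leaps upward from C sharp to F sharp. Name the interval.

perfect fourth

Counting letters C–D–E–F gives a fourth.
C#→F# = 5 semitones, exactly the perfect fourth.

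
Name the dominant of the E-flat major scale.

Degree 5 takes the letter 4 steps above E, which is B.
In major, degree 5 sits 7 semitones above the tonic. Eb + 7 semitones is pitch class 10, spelled on B as Bb.

Bb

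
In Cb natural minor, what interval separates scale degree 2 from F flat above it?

minor third

Scale degree 2 of Cb natural minor is Db.
Db up to Fb: letters D→F make it a third; 3 semitones makes it minor.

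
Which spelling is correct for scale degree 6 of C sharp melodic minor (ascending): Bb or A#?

Each scale degree takes a distinct letter name. Degree 6 of a scale on C must use the letter A.
A# and Bb are enharmonically the same pitch, but only A# uses the letter A, so it is the correct spelling here.

A#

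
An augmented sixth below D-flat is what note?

Fbb

D down a major sixth is F, so the target letter is F.
From Db, an augmented sixth is 10 semitones down: Fbb.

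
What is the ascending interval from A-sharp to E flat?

The letter names run A→E, a span of 4 letter steps, so the interval is some kind of fifth.
A# to Eb is 5 semitones. A perfect fifth is 7, so 5 makes it doubly diminished.

doubly diminished fifth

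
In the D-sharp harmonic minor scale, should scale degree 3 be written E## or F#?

Each scale degree takes a distinct letter name. Degree 3 of a scale on D must use the letter F.
F# and E## are enharmonically the same pitch, but only F# uses the letter F, so it is the correct spelling here.

F#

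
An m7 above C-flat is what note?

Bbb

C up a major seventh is B, so the target letter is B.
From Cb, a minor seventh is 10 semitones up: Bbb.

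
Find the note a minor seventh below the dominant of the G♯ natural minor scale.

The dominant of G# natural minor is D#.
A minor seventh (10 semitones) below D# lands on the letter E, giving E#.

E#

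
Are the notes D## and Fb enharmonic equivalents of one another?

Yes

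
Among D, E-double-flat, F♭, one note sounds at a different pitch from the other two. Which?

Fb

In 12-tone equal temperament, enharmonic equivalents share a pitch class. D is pitch class 2; Ebb is pitch class 2; Fb is pitch class 4.
D and Ebb share pitch class 2, while Fb is pitch class 4.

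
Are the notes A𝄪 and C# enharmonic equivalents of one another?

Two spellings are enharmonically equivalent only if they share a pitch class.
Here A## → 11, C# → 1; 1 ≠ 11, so they are not.

No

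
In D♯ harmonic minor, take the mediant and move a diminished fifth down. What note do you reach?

The mediant of D# harmonic minor is F#.
A diminished fifth (6 semitones) below F# lands on the letter B, giving B#.

B#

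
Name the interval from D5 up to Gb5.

The letter names run D→G, a span of 3 letter steps, so the interval is some kind of fourth.
D to Gb is 4 semitones. A perfect fourth is 5, so 4 makes it diminished.

diminished fourth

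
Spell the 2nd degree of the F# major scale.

G#

Degree 2 takes the letter 1 step above F, which is G.
In major, degree 2 sits 2 semitones above the tonic. F# + 2 semitones is pitch class 8, spelled on G as G#.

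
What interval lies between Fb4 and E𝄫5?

minor seventh

The letter names run F→E, a span of 6 letter steps, so the interval is some kind of seventh.
Fb to Ebb is 10 semitones. A major seventh is 11, so 10 makes it minor.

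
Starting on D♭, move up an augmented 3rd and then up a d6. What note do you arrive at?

An augmented third up from Db is F# (letter F, 5 semitones up).
A diminished sixth up from F# is Db (letter D, 7 semitones up).

Db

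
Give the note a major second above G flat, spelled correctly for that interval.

Ab

G up a major second is A, so the target letter is A.
From Gb, a major second is 2 semitones up: Ab.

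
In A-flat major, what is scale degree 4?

Db

Degree 4 takes the letter 3 steps above A, which is D.
In major, degree 4 sits 5 semitones above the tonic. Ab + 5 semitones is pitch class 1, spelled on D as Db.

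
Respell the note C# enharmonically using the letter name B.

B##

Plain B sits 2 semitones below C#, so on the letter B the same pitch needs a double sharp: B##.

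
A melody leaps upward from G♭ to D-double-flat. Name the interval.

diminished fifth

The letter names run G→D, a span of 4 letter steps, so the interval is some kind of fifth.
Gb to Dbb is 6 semitones. A perfect fifth is 7, so 6 makes it diminished.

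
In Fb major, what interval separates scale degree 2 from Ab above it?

major second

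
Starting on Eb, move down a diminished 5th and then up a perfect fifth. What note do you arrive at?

E

A diminished fifth down from Eb is A (letter A, 6 semitones down).
A perfect fifth up from A is E (letter E, 7 semitones up).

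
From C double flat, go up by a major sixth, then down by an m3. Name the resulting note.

A major sixth up from Cbb is Abb (letter A, 9 semitones up).
A minor third down from Abb is Fb (letter F, 3 semitones down).

Fb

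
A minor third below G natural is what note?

E

A third below G lands on the letter E.
A minor third spans 3 semitones, so G moves to pitch class 4. On the letter E that is E.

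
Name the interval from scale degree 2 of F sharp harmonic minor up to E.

minor sixth

Scale degree 2 of F# harmonic minor is G#.
G# up to E: letters G→E make it a sixth; 8 semitones makes it minor.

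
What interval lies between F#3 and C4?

diminished fifth

The letter names run F→C, a span of 4 letter steps, so the interval is some kind of fifth.
F# to C is 6 semitones. A perfect fifth is 7, so 6 makes it diminished.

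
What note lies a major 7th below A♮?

Bb

A down a major seventh is Bb, so the target letter is B.
From A, a major seventh is 11 semitones down: Bb.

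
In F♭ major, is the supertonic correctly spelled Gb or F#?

Gb

Each scale degree takes a distinct letter name. Degree 2 of a scale on F must use the letter G.
Gb and F# are enharmonically the same pitch, but only Gb uses the letter G, so it is the correct spelling here.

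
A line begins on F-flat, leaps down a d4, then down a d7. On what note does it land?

D#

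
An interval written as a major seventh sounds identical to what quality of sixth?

A major seventh spans 11 semitones.
A sixth spanning 11 semitones is doubly augmented (the major sixth is 9).

doubly augmented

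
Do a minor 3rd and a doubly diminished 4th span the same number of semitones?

A minor third spans 3 semitones; a doubly diminished fourth spans 3.
They are enharmonically equivalent.

Yes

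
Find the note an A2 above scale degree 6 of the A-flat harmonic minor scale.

G

Scale degree 6 of Ab harmonic minor is Fb.
An augmented second (3 semitones) above Fb lands on the letter G, giving G.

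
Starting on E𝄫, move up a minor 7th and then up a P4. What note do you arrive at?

A minor seventh up from Ebb is Dbb (letter D, 10 semitones up).
A perfect fourth up from Dbb is Gbb (letter G, 5 semitones up).

Gbb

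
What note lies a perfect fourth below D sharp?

A#

D down a perfect fourth is A, so the target letter is A.
From D#, a perfect fourth is 5 semitones down: A#.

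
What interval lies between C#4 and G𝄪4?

augmented fifth

The letter names run C→G, a span of 4 letter steps, so the interval is some kind of fifth.
C# to G## is 8 semitones. A perfect fifth is 7, so 8 makes it augmented.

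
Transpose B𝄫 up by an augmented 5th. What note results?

F

B up a perfect fifth is F#, so the target letter is F.
From Bbb, an augmented fifth is 8 semitones up: F.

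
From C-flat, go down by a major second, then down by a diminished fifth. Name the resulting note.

Eb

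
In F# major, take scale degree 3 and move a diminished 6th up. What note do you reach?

F

Scale degree 3 of F# major is A#.
A diminished sixth (7 semitones) above A# lands on the letter F, giving F.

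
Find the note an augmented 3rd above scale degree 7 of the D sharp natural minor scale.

Scale degree 7 of D# natural minor is C#.
An augmented third (5 semitones) above C# lands on the letter E, giving E##.

E##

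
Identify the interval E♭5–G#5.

Counting letters E–F–G gives a third.
Eb→G# = 5 semitones, 1 wider than the major third (4), so augmented.

augmented third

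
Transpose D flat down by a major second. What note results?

Cb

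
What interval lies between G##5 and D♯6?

The letter names run G→D, a span of 4 letter steps, so the interval is some kind of fifth.
G## to D# is 6 semitones. A perfect fifth is 7, so 6 makes it diminished.

diminished fifth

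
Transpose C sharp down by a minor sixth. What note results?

E#

A sixth below C lands on the letter E.
A minor sixth spans 8 semitones, so C# moves to pitch class 5. On the letter E that is E#.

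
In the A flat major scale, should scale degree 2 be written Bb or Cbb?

Each scale degree takes a distinct letter name. Degree 2 of a scale on A must use the letter B.
Bb and Cbb are enharmonically the same pitch, but only Bb uses the letter B, so it is the correct spelling here.

Bb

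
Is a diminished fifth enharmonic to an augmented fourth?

A diminished fifth spans 6 semitones; an augmented fourth spans 6.
They are enharmonically equivalent.

Yes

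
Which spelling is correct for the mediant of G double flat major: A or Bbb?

Each scale degree takes a distinct letter name. Degree 3 of a scale on G must use the letter B.
Bbb and A are enharmonically the same pitch, but only Bbb uses the letter B, so it is the correct spelling here.

Bbb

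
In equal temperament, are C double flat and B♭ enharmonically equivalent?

Yes

Cbb is pitch class 10; Bb is pitch class 10.
All spellings map to pitch class 10, so they are enharmonically equivalent.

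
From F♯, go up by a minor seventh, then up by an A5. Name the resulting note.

B#

A minor seventh up from F# is E (letter E, 10 semitones up).
An augmented fifth up from E is B# (letter B, 8 semitones up).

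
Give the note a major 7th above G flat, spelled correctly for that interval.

F

A seventh above G lands on the letter F.
A major seventh spans 11 semitones, so Gb moves to pitch class 5. On the letter F that is F.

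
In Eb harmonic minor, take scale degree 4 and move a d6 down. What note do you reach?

Scale degree 4 of Eb harmonic minor is Ab.
A diminished sixth (7 semitones) below Ab lands on the letter C, giving C#.

C#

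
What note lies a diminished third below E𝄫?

A third below E lands on the letter C.
A diminished third spans 2 semitones, so Ebb moves to pitch class 0. On the letter C that is C.

C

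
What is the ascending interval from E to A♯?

Counting letters E–F–G–A gives a fourth.
E→A# = 6 semitones, 1 wider than the perfect fourth (5), so augmented.

augmented fourth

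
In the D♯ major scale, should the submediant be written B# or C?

Each scale degree takes a distinct letter name. Degree 6 of a scale on D must use the letter B.
B# and C are enharmonically the same pitch, but only B# uses the letter B, so it is the correct spelling here.

B#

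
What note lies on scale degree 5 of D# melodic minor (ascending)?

A#

The D# melodic minor (ascending) scale runs D# E# F# G# A# B# C##.
Degree 5 is A#.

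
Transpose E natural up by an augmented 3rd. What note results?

E up a major third is G#, so the target letter is G.
From E, an augmented third is 5 semitones up: G##.

G##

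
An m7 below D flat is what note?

Eb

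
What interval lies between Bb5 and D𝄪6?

The letter names run B→D, a span of 2 letter steps, so the interval is some kind of third.
Bb to D## is 6 semitones. A major third is 4, so 6 makes it doubly augmented.

doubly augmented third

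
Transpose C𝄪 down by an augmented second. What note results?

B

C down a major second is Bb, so the target letter is B.
From C##, an augmented second is 3 semitones down: B.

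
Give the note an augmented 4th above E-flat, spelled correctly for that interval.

A

A fourth above E lands on the letter A.
An augmented fourth spans 6 semitones, so Eb moves to pitch class 9. On the letter A that is A.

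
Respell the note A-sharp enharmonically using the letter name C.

Cbb

Plain C sits 2 semitones above A#, so on the letter C the same pitch needs a double flat: Cbb.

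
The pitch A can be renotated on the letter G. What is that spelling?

G##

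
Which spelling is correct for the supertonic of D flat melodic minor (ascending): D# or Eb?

Eb

Each scale degree takes a distinct letter name. Degree 2 of a scale on D must use the letter E.
Eb and D# are enharmonically the same pitch, but only Eb uses the letter E, so it is the correct spelling here.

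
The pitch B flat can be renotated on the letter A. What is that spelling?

Bb is pitch class 10. The letter A alone is pitch class 9.
To reach pitch class 10 from A requires an offset of +1 semitone, i.e. sharp: A#.

A#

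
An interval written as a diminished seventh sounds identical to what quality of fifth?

A diminished seventh spans 9 semitones.
A fifth spanning 9 semitones is doubly augmented (the perfect fifth is 7).

doubly augmented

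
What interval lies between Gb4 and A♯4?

The letter names run G→A, a span of 1 letter step, so the interval is some kind of second.
Gb to A# is 4 semitones. A major second is 2, so 4 makes it doubly augmented.

doubly augmented second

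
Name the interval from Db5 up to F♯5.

augmented third

The letter names run D→F, a span of 2 letter steps, so the interval is some kind of third.
Db to F# is 5 semitones. A major third is 4, so 5 makes it augmented.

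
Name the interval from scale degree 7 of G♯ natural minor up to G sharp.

major second

Scale degree 7 of G# natural minor is F#.
F# up to G#: letters F→G make it a second; 2 semitones makes it major.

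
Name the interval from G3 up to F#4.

Counting letters G–A–B–C–D–E–F gives a seventh.
G→F# = 11 semitones, exactly the major seventh.

major seventh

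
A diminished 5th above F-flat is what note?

A fifth above F lands on the letter C.
A diminished fifth spans 6 semitones, so Fb moves to pitch class 10. On the letter C that is Cbb.

Cbb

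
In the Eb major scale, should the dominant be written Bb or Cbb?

Each scale degree takes a distinct letter name. Degree 5 of a scale on E must use the letter B.
Bb and Cbb are enharmonically the same pitch, but only Bb uses the letter B, so it is the correct spelling here.

Bb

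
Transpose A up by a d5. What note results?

Eb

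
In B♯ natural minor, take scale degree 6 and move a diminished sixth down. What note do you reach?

B##

Scale degree 6 of B# natural minor is G#.
A diminished sixth (7 semitones) below G# lands on the letter B, giving B##.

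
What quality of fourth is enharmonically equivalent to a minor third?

doubly diminished

A minor third spans 3 semitones.
A fourth spanning 3 semitones is doubly diminished (the perfect fourth is 5).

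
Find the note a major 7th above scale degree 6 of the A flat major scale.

Scale degree 6 of Ab major is F.
A major seventh (11 semitones) above F lands on the letter E, giving E.

E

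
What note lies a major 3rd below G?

A third below G lands on the letter E.
A major third spans 4 semitones, so G moves to pitch class 3. On the letter E that is Eb.

Eb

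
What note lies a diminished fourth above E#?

A fourth above E lands on the letter A.
A diminished fourth spans 4 semitones, so E# moves to pitch class 9. On the letter A that is A.

A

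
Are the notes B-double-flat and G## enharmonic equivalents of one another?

Yes

Bbb = pitch class 9 and G## = pitch class 9 — the same pitch class, so they are enharmonic equivalents.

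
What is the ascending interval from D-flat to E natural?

The letter names run D→E, a span of 1 letter step, so the interval is some kind of second.
Db to E is 3 semitones. A major second is 2, so 3 makes it augmented.

augmented second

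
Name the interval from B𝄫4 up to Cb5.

Counting letters B–C gives a second.
Bbb→Cb = 2 semitones, exactly the major second.

major second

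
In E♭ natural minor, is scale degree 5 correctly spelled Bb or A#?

Each scale degree takes a distinct letter name. Degree 5 of a scale on E must use the letter B.
Bb and A# are enharmonically the same pitch, but only Bb uses the letter B, so it is the correct spelling here.

Bb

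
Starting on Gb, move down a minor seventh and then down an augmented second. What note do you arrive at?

Gbb

A minor seventh down from Gb is Ab (letter A, 10 semitones down).
An augmented second down from Ab is Gbb (letter G, 3 semitones down).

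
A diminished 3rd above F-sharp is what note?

Ab

F up a major third is A, so the target letter is A.
From F#, a diminished third is 2 semitones up: Ab.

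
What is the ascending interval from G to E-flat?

minor sixth

The letter names run G→E, a span of 5 letter steps, so the interval is some kind of sixth.
G to Eb is 8 semitones. A major sixth is 9, so 8 makes it minor.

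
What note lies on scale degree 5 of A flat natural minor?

Eb

The Ab natural minor scale runs Ab Bb Cb Db Eb Fb Gb.
Degree 5 is Eb.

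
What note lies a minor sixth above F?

Db

F up a major sixth is D, so the target letter is D.
From F, a minor sixth is 8 semitones up: Db.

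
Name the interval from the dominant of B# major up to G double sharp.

The dominant of B# major is F##.
F## up to G##: letters F→G make it a second; 2 semitones makes it major.

major second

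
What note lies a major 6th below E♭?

Gb

E down a major sixth is G, so the target letter is G.
From Eb, a major sixth is 9 semitones down: Gb.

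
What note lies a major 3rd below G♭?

Ebb

G down a major third is Eb, so the target letter is E.
From Gb, a major third is 4 semitones down: Ebb.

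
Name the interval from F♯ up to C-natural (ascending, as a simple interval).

diminished fifth

The letter names run F→C, a span of 4 letter steps, so the interval is some kind of fifth.
F# to C is 6 semitones. A perfect fifth is 7, so 6 makes it diminished.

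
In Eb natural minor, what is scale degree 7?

Db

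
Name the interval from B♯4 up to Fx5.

perfect fifth

The letter names run B→F, a span of 4 letter steps, so the interval is some kind of fifth.
B# to F## is 7 semitones. A perfect fifth is 7, so 7 makes it perfect.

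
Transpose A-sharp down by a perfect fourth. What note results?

E#

A fourth below A lands on the letter E.
A perfect fourth spans 5 semitones, so A# moves to pitch class 5. On the letter E that is E#.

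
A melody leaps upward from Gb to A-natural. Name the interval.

augmented second

The letter names run G→A, a span of 1 letter step, so the interval is some kind of second.
Gb to A is 3 semitones. A major second is 2, so 3 makes it augmented.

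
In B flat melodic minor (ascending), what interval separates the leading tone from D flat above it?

diminished fourth

The leading tone of Bb melodic minor (ascending) is A.
A up to Db: letters A→D make it a fourth; 4 semitones makes it diminished.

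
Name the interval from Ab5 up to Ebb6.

diminished fifth

The letter names run A→E, a span of 4 letter steps, so the interval is some kind of fifth.
Ab to Ebb is 6 semitones. A perfect fifth is 7, so 6 makes it diminished.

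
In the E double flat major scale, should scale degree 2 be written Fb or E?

Fb

Each scale degree takes a distinct letter name. Degree 2 of a scale on E must use the letter F.
Fb and E are enharmonically the same pitch, but only Fb uses the letter F, so it is the correct spelling here.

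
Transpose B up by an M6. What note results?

G#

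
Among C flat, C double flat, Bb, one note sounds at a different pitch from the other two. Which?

Cb

In 12-tone equal temperament, enharmonic equivalents share a pitch class. Cb is pitch class 11; Cbb is pitch class 10; Bb is pitch class 10.
Cbb and Bb share pitch class 10, while Cb is pitch class 11.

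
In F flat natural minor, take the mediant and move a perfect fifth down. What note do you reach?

Dbb

The mediant of Fb natural minor is Abb.
A perfect fifth (7 semitones) below Abb lands on the letter D, giving Dbb.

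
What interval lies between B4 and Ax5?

Counting letters B–C–D–E–F–G–A gives a seventh.
B→A## = 12 semitones, 1 wider than the major seventh (11), so augmented.

augmented seventh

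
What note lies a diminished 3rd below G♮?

E#

G down a major third is Eb, so the target letter is E.
From G, a diminished third is 2 semitones down: E#.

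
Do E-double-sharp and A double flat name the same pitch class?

No

Two spellings are enharmonically equivalent only if they share a pitch class.
Here E## → 6, Abb → 7; 6 ≠ 7, so they are not.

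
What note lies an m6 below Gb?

Bb

G down a major sixth is Bb, so the target letter is B.
From Gb, a minor sixth is 8 semitones down: Bb.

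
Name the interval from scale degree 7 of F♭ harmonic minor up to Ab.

perfect fourth

Scale degree 7 of Fb harmonic minor is Eb.
Eb up to Ab: letters E→A make it a fourth; 5 semitones makes it perfect.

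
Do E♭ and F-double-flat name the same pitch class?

Yes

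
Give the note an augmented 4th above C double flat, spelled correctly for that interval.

Fb

C up a perfect fourth is F, so the target letter is F.
From Cbb, an augmented fourth is 6 semitones up: Fb.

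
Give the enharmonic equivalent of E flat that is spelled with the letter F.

Plain F sits 2 semitones above Eb, so on the letter F the same pitch needs a double flat: Fbb.

Fbb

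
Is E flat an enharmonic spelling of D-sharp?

Eb is pitch class 3; D# is pitch class 3.
All spellings map to pitch class 3, so they are enharmonically equivalent.

Yes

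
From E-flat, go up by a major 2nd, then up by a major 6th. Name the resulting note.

A major second up from Eb is F (letter F, 2 semitones up).
A major sixth up from F is D (letter D, 9 semitones up).

D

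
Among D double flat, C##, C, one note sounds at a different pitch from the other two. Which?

C##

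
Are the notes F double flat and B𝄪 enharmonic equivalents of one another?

Two spellings are enharmonically equivalent only if they share a pitch class.
Here Fbb → 3, B## → 1; 1 ≠ 3, so they are not.

No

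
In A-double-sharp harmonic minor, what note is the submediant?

F##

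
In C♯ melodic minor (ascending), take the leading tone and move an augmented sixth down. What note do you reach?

D

The leading tone of C# melodic minor (ascending) is B#.
An augmented sixth (10 semitones) below B# lands on the letter D, giving D.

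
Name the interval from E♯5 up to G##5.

major third

The letter names run E→G, a span of 2 letter steps, so the interval is some kind of third.
E# to G## is 4 semitones. A major third is 4, so 4 makes it major.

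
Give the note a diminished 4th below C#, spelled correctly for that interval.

A fourth below C lands on the letter G.
A diminished fourth spans 4 semitones, so C# moves to pitch class 9. On the letter G that is G##.

G##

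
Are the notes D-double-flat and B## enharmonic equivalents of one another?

No

Dbb is pitch class 0; B## is pitch class 1.
The pitch classes differ (0 vs. 1), so they are not enharmonic equivalents.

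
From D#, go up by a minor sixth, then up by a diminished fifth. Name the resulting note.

A minor sixth up from D# is B (letter B, 8 semitones up).
A diminished fifth up from B is F (letter F, 6 semitones up).

F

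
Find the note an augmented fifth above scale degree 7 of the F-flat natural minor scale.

Bb

Scale degree 7 of Fb natural minor is Ebb.
An augmented fifth (8 semitones) above Ebb lands on the letter B, giving Bb.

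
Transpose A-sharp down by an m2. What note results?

G##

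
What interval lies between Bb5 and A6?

major seventh

Counting letters B–C–D–E–F–G–A gives a seventh.
Bb→A = 11 semitones, exactly the major seventh.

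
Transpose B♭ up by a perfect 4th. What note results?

A fourth above B lands on the letter E.
A perfect fourth spans 5 semitones, so Bb moves to pitch class 3. On the letter E that is Eb.

Eb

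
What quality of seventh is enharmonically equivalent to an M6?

diminished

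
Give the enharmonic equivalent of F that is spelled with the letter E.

E#

F is pitch class 5. The letter E alone is pitch class 4.
To reach pitch class 5 from E requires an offset of +1 semitone, i.e. sharp: E#.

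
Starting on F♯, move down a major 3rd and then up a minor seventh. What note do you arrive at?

C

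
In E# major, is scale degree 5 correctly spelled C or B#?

Each scale degree takes a distinct letter name. Degree 5 of a scale on E must use the letter B.
B# and C are enharmonically the same pitch, but only B# uses the letter B, so it is the correct spelling here.

B#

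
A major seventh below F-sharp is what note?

G

F down a major seventh is Gb, so the target letter is G.
From F#, a major seventh is 11 semitones down: G.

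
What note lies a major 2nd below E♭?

Db

E down a major second is D, so the target letter is D.
From Eb, a major second is 2 semitones down: Db.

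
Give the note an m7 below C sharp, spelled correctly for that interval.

C down a major seventh is Db, so the target letter is D.
From C#, a minor seventh is 10 semitones down: D#.

D#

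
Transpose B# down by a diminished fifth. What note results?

B down a perfect fifth is E, so the target letter is E.
From B#, a diminished fifth is 6 semitones down: E##.

E##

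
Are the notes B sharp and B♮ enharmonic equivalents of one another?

No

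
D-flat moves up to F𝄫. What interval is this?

diminished third

Counting letters D–E–F gives a third.
Db→Fbb = 2 semitones, 2 narrower than the major third (4), so diminished.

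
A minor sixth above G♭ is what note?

Ebb

G up a major sixth is E, so the target letter is E.
From Gb, a minor sixth is 8 semitones up: Ebb.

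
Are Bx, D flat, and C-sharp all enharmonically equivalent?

B## is pitch class 1; Db is pitch class 1; C# is pitch class 1.
All spellings map to pitch class 1, so they are enharmonically equivalent.

Yes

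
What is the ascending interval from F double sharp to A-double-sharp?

major third

Counting letters F–G–A gives a third.
F##→A## = 4 semitones, exactly the major third.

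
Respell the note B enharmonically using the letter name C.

Cb

B is pitch class 11. The letter C alone is pitch class 0.
To reach pitch class 11 from C requires an offset of -1 semitone, i.e. flat: Cb.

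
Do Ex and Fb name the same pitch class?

No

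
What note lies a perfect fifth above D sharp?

A#

A fifth above D lands on the letter A.
A perfect fifth spans 7 semitones, so D# moves to pitch class 10. On the letter A that is A#.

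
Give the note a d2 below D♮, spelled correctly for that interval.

C##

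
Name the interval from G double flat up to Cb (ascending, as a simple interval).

augmented fourth

The letter names run G→C, a span of 3 letter steps, so the interval is some kind of fourth.
Gbb to Cb is 6 semitones. A perfect fourth is 5, so 6 makes it augmented.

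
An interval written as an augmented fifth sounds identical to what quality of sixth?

minor

An augmented fifth spans 8 semitones.
A sixth spanning 8 semitones is minor (the major sixth is 9).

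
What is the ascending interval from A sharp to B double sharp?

The letter names run A→B, a span of 1 letter step, so the interval is some kind of second.
A# to B## is 3 semitones. A major second is 2, so 3 makes it augmented.

augmented second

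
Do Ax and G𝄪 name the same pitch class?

A## is pitch class 11; G## is pitch class 9.
The pitch classes differ (11 vs. 9), so they are not enharmonic equivalents.

No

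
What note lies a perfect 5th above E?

E up a perfect fifth is B, so the target letter is B.
From E, a perfect fifth is 7 semitones up: B.

B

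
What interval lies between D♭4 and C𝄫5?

diminished seventh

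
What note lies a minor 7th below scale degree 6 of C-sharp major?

B#

Scale degree 6 of C# major is A#.
A minor seventh (10 semitones) below A# lands on the letter B, giving B#.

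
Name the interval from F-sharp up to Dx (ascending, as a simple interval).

The letter names run F→D, a span of 5 letter steps, so the interval is some kind of sixth.
F# to D## is 10 semitones. A major sixth is 9, so 10 makes it augmented.

augmented sixth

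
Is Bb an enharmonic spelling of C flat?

No

Bb is pitch class 10; Cb is pitch class 11.
The pitch classes differ (10 vs. 11), so they are not enharmonic equivalents.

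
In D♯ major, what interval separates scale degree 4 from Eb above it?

Scale degree 4 of D# major is G#.
G# up to Eb: letters G→E make it a sixth; 7 semitones makes it diminished.

diminished sixth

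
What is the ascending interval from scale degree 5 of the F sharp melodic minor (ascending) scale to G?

Scale degree 5 of F# melodic minor (ascending) is C#.
C# up to G: letters C→G make it a fifth; 6 semitones makes it diminished.

diminished fifth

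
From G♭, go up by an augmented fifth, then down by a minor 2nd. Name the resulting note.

C#

An augmented fifth up from Gb is D (letter D, 8 semitones up).
A minor second down from D is C# (letter C, 1 semitone down).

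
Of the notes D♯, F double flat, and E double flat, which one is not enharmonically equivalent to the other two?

In 12-tone equal temperament, enharmonic equivalents share a pitch class. D# is pitch class 3; Fbb is pitch class 3; Ebb is pitch class 2.
D# and Fbb share pitch class 3, while Ebb is pitch class 2.

Ebb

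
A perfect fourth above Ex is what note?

A##

A fourth above E lands on the letter A.
A perfect fourth spans 5 semitones, so E## moves to pitch class 11. On the letter A that is A##.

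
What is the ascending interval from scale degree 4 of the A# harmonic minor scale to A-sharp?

Scale degree 4 of A# harmonic minor is D#.
D# up to A#: letters D→A make it a fifth; 7 semitones makes it perfect.

perfect fifth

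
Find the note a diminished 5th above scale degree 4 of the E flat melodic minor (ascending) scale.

Ebb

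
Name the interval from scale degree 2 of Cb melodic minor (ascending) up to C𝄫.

diminished seventh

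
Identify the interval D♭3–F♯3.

The letter names run D→F, a span of 2 letter steps, so the interval is some kind of third.
Db to F# is 5 semitones. A major third is 4, so 5 makes it augmented.

augmented third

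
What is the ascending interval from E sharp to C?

diminished sixth

The letter names run E→C, a span of 5 letter steps, so the interval is some kind of sixth.
E# to C is 7 semitones. A major sixth is 9, so 7 makes it diminished.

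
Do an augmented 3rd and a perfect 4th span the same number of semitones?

An augmented third spans 5 semitones; a perfect fourth spans 5.
They are enharmonically equivalent.

Yes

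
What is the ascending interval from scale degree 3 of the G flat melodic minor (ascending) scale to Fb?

Scale degree 3 of Gb melodic minor (ascending) is Bbb.
Bbb up to Fb: letters B→F make it a fifth; 7 semitones makes it perfect.

perfect fifth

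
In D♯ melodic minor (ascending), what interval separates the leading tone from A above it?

The leading tone of D# melodic minor (ascending) is C##.
C## up to A: letters C→A make it a sixth; 7 semitones makes it diminished.

diminished sixth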